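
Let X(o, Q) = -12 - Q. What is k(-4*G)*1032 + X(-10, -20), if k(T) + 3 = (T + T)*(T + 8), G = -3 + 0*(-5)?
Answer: 492272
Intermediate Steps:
G = -3 (G = -3 + 0 = -3)
k(T) = -3 + 2*T*(8 + T) (k(T) = -3 + (T + T)*(T + 8) = -3 + (2*T)*(8 + T) = -3 + 2*T*(8 + T))
k(-4*G)*1032 + X(-10, -20) = (-3 + 2*(-4*(-3))² + 16*(-4*(-3)))*1032 + (-12 - 1*(-20)) = (-3 + 2*12² + 16*12)*1032 + (-12 + 20) = (-3 + 2*144 + 192)*1032 + 8 = (-3 + 288 + 192)*1032 + 8 = 477*1032 + 8 = 492264 + 8 = 492272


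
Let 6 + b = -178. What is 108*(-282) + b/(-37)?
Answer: -1126688/37 ≈ -30451.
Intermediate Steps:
b = -184 (b = -6 - 178 = -184)
108*(-282) + b/(-37) = 108*(-282) - 184/(-37) = -30456 - 184*(-1/37) = -30456 + 184/37 = -1126688/37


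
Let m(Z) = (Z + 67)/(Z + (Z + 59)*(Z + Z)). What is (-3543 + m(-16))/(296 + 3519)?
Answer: -1643969/1770160 ≈ -0.92871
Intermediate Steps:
m(Z) = (67 + Z)/(Z + 2*Z*(59 + Z)) (m(Z) = (67 + Z)/(Z + (59 + Z)*(2*Z)) = (67 + Z)/(Z + 2*Z*(59 + Z)))
(-3543 + m(-16))/(296 + 3519) = (-3543 + (67 - 16)/((-16)*(119 + 2*(-16))))/(296 + 3519) = (-3543 - 1/16*51/(119 - 32))/3815 = (-3543 - 1/16*51/87)*(1/3815) = (-3543 - 1/16*1/87*51)*(1/3815) = (-3543 - 17/464)*(1/3815) = -1643969/464*1/3815 = -1643969/1770160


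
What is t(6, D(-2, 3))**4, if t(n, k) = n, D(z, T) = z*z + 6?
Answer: 1296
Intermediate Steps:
D(z, T) = 6 + z**2 (D(z, T) = z**2 + 6 = 6 + z**2)
t(6, D(-2, 3))**4 = 6**4 = 1296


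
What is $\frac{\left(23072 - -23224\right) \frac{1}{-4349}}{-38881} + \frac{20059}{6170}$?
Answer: $\frac{3392131540991}{1043306703730} \approx 3.2513$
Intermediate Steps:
$\frac{\left(23072 - -23224\right) \frac{1}{-4349}}{-38881} + \frac{20059}{6170} = \left(23072 + 23224\right) \left(- \frac{1}{4349}\right) \left(- \frac{1}{38881}\right) + 20059 \cdot \frac{1}{6170} = 46296 \left(- \frac{1}{4349}\right) \left(- \frac{1}{38881}\right) + \frac{20059}{6170} = \left(- \frac{46296}{4349}\right) \left(- \frac{1}{38881}\right) + \frac{20059}{6170} = \frac{46296}{169093469} + \frac{20059}{6170} = \frac{3392131540991}{1043306703730}$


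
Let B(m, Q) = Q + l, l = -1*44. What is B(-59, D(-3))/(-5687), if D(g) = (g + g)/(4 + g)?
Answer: 50/5687 ≈ 0.0087920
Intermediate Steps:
l = -44
D(g) = 2*g/(4 + g) (D(g) = (2*g)/(4 + g) = 2*g/(4 + g))
B(m, Q) = -44 + Q (B(m, Q) = Q - 44 = -44 + Q)
B(-59, D(-3))/(-5687) = (-44 + 2*(-3)/(4 - 3))/(-5687) = (-44 + 2*(-3)/1)*(-1/5687) = (-44 + 2*(-3)*1)*(-1/5687) = (-44 - 6)*(-1/5687) = -50*(-1/5687) = 50/5687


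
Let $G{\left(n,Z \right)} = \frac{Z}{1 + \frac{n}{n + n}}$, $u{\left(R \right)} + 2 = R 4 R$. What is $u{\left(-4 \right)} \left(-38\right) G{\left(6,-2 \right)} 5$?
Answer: $\frac{47120}{3} \approx 15707.0$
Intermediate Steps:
$u{\left(R \right)} = -2 + 4 R^{2}$ ($u{\left(R \right)} = -2 + R 4 R = -2 + 4 R R = -2 + 4 R^{2}$)
$G{\left(n,Z \right)} = \frac{2 Z}{3}$ ($G{\left(n,Z \right)} = \frac{Z}{1 + \frac{n}{2 n}} = \frac{Z}{1 + n \frac{1}{2 n}} = \frac{Z}{1 + \frac{1}{2}} = \frac{Z}{\frac{3}{2}} = Z \frac{2}{3} = \frac{2 Z}{3}$)
$u{\left(-4 \right)} \left(-38\right) G{\left(6,-2 \right)} 5 = \left(-2 + 4 \left(-4\right)^{2}\right) \left(-38\right) \frac{2}{3} \left(-2\right) 5 = \left(-2 + 4 \cdot 16\right) \left(-38\right) \left(\left(- \frac{4}{3}\right) 5\right) = \left(-2 + 64\right) \left(-38\right) \left(- \frac{20}{3}\right) = 62 \left(-38\right) \left(- \frac{20}{3}\right) = \left(-2356\right) \left(- \frac{20}{3}\right) = \frac{47120}{3}$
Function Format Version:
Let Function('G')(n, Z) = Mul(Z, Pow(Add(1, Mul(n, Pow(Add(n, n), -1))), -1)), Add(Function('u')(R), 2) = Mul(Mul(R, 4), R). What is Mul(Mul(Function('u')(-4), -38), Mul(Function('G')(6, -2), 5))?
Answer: Rational(47120, 3) ≈ 15707.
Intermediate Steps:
Function('u')(R) = Add(-2, Mul(4, Pow(R, 2))) (Function('u')(R) = Add(-2, Mul(Mul(R, 4), R)) = Add(-2, Mul(Mul(4, R), R)) = Add(-2, Mul(4, Pow(R, 2))))
Function('G')(n, Z) = Mul(Rational(2, 3), Z) (Function('G')(n, Z) = Mul(Z, Pow(Add(1, Mul(n, Pow(Mul(2, n), -1))), -1)) = Mul(Z, Pow(Add(1, Mul(n, Mul(Rational(1, 2), Pow(n, -1)))), -1)) = Mul(Z, Pow(Add(1, Rational(1, 2)), -1)) = Mul(Z, Pow(Rational(3, 2), -1)) = Mul(Z, Rational(2, 3)) = Mul(Rational(2, 3), Z))
Mul(Mul(Function('u')(-4), -38), Mul(Function('G')(6, -2), 5)) = Mul(Mul(Add(-2, Mul(4, Pow(-4, 2))), -38), Mul(Mul(Rational(2, 3), -2), 5)) = Mul(Mul(Add(-2, Mul(4, 16)), -38), Mul(Rational(-4, 3), 5)) = Mul(Mul(Add(-2, 64), -38), Rational(-20, 3)) = Mul(Mul(62, -38), Rational(-20, 3)) = Mul(-2356, Rational(-20, 3)) = Rational(47120, 3)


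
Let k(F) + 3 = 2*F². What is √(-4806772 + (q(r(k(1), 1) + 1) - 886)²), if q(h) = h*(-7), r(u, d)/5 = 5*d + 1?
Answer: 9*I*√44323 ≈ 1894.8*I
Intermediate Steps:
k(F) = -3 + 2*F²
r(u, d) = 5 + 25*d (r(u, d) = 5*(5*d + 1) = 5*(1 + 5*d) = 5 + 25*d)
q(h) = -7*h
√(-4806772 + (q(r(k(1), 1) + 1) - 886)²) = √(-4806772 + (-7*((5 + 25*1) + 1) - 886)²) = √(-4806772 + (-7*((5 + 25) + 1) - 886)²) = √(-4806772 + (-7*(30 + 1) - 886)²) = √(-4806772 + (-7*31 - 886)²) = √(-4806772 + (-217 - 886)²) = √(-4806772 + (-1103)²) = √(-4806772 + 1216609) = √(-3590163) = 9*I*√44323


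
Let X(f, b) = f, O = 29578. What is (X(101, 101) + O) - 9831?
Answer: 19848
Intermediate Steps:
(X(101, 101) + O) - 9831 = (101 + 29578) - 9831 = 29679 - 9831 = 19848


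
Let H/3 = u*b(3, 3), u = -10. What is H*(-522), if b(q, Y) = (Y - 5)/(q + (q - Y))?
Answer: -10440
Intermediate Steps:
b(q, Y) = (-5 + Y)/(-Y + 2*q)
H = 20 (H = 3*(-10*(5 - 1*3)/(3 - 2*3)) = 3*(-10*(5 - 3)/(3 - 6)) = 3*(-10*2/(-3)) = 3*(-(-10)*2/3) = 3*(-10*(-2/3)) = 3*(20/3) = 20)
H*(-522) = 20*(-522) = -10440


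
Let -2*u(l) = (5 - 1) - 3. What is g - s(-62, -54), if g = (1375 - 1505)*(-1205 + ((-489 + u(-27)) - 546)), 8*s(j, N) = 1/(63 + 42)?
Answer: 244662599/840 ≈ 2.9127e+5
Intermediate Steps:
s(j, N) = 1/840 (s(j, N) = 1/(8*(63 + 42)) = (⅛)/105 = (⅛)*(1/105) = 1/840)
u(l) = -½ (u(l) = -((5 - 1) - 3)/2 = -(4 - 3)/2 = -½*1 = -½)
g = 291265 (g = (1375 - 1505)*(-1205 + ((-489 - ½) - 546)) = -130*(-1205 + (-979/2 - 546)) = -130*(-1205 - 2071/2) = -130*(-4481/2) = 291265)
g - s(-62, -54) = 291265 - 1*1/840 = 291265 - 1/840 = 244662599/840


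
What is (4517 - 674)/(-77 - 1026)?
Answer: -3843/1103 ≈ -3.4841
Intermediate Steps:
(4517 - 674)/(-77 - 1026) = 3843/(-1103) = 3843*(-1/1103) = -3843/1103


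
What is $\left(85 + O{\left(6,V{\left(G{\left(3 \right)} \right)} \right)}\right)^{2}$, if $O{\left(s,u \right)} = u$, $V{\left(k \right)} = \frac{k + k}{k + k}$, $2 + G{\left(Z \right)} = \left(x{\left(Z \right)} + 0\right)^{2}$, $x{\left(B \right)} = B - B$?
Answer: $7396$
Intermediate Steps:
$x{\left(B \right)} = 0$
$G{\left(Z \right)} = -2$ ($G{\left(Z \right)} = -2 + \left(0 + 0\right)^{2} = -2 + 0^{2} = -2 + 0 = -2$)
$V{\left(k \right)} = 1$ ($V{\left(k \right)} = \frac{2 k}{2 k} = 2 k \frac{1}{2 k} = 1$)
$\left(85 + O{\left(6,V{\left(G{\left(3 \right)} \right)} \right)}\right)^{2} = \left(85 + 1\right)^{2} = 86^{2} = 7396$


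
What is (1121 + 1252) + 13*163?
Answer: 4492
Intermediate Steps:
(1121 + 1252) + 13*163 = 2373 + 2119 = 4492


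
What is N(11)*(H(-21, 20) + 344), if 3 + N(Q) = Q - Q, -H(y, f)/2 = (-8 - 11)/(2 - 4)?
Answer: -975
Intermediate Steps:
H(y, f) = -19 (H(y, f) = -2*(-8 - 11)/(2 - 4) = -(-38)/(-2) = -(-38)*(-1)/2 = -2*19/2 = -19)
N(Q) = -3 (N(Q) = -3 + (Q - Q) = -3 + 0 = -3)
N(11)*(H(-21, 20) + 344) = -3*(-19 + 344) = -3*325 = -975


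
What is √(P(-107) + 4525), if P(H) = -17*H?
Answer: 2*√1586 ≈ 79.649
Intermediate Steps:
√(P(-107) + 4525) = √(-17*(-107) + 4525) = √(1819 + 4525) = √6344 = 2*√1586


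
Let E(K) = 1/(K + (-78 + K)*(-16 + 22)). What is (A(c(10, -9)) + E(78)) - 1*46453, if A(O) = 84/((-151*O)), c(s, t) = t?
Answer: -182374185/3926 ≈ -46453.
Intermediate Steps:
A(O) = -84/(151*O) (A(O) = 84*(-1/(151*O)) = -84/(151*O))
E(K) = 1/(-468 + 7*K) (E(K) = 1/(K + (-78 + K)*6) = 1/(K + (-468 + 6*K)) = 1/(-468 + 7*K))
(A(c(10, -9)) + E(78)) - 1*46453 = (-84/151/(-9) + 1/(-468 + 7*78)) - 1*46453 = (-84/151*(-⅑) + 1/(-468 + 546)) - 46453 = (28/453 + 1/78) - 46453 = 293/3926 - 46453 = -182374185/3926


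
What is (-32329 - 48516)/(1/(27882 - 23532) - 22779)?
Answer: 351675750/99088649 ≈ 3.5491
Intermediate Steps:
(-32329 - 48516)/(1/(27882 - 23532) - 22779) = -80845/(1/4350 - 22779) = -80845/(-99088649/4350) = -80845*(-4350/99088649) = 351675750/99088649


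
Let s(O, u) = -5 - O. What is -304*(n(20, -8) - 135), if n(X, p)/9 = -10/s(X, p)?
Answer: 199728/5 ≈ 39946.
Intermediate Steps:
n(X, p) = -90/(-5 - X) (n(X, p) = 9*(-10/(-5 - X)) = -90/(-5 - X))
-304*(n(20, -8) - 135) = -304*(90/(5 + 20) - 135) = -304*(90/25 - 135) = -304*(90*(1/25) - 135) = -304*(18/5 - 135) = -304*(-657/5) = 199728/5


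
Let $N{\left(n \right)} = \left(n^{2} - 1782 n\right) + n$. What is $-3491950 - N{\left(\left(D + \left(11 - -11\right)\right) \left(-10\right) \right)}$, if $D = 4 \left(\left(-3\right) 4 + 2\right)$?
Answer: $-3203770$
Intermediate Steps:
$D = -40$ ($D = 4 \left(-12 + 2\right) = 4 \left(-10\right) = -40$)
$N{\left(n \right)} = n^{2} - 1781 n$
$-3491950 - N{\left(\left(D + \left(11 - -11\right)\right) \left(-10\right) \right)} = -3491950 - \left(-40 + \left(11 - -11\right)\right) \left(-10\right) \left(-1781 + \left(-40 + \left(11 - -11\right)\right) \left(-10\right)\right) = -3491950 - \left(-40 + \left(11 + 11\right)\right) \left(-10\right) \left(-1781 + \left(-40 + \left(11 + 11\right)\right) \left(-10\right)\right) = -3491950 - \left(-40 + 22\right) \left(-10\right) \left(-1781 + \left(-40 + 22\right) \left(-10\right)\right) = -3491950 - \left(-18\right) \left(-10\right) \left(-1781 - -180\right) = -3491950 - 180 \left(-1781 + 180\right) = -3491950 - 180 \left(-1601\right) = -3491950 - -288180 = -3491950 + 288180 = -3203770$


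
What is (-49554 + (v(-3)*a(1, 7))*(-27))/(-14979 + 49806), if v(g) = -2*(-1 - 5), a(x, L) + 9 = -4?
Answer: -15114/11609 ≈ -1.3019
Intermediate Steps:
a(x, L) = -13 (a(x, L) = -9 - 4 = -13)
v(g) = 12 (v(g) = -2*(-6) = 12)
(-49554 + (v(-3)*a(1, 7))*(-27))/(-14979 + 49806) = (-49554 + (12*(-13))*(-27))/(-14979 + 49806) = (-49554 - 156*(-27))/34827 = (-49554 + 4212)*(1/34827) = -45342*1/34827 = -15114/11609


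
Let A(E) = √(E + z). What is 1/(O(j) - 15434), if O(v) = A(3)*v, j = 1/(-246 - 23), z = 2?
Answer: -1116819674/17236994848511 + 269*√5/17236994848511 ≈ -6.4792e-5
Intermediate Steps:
A(E) = √(2 + E) (A(E) = √(E + 2) = √(2 + E))
j = -1/269 (j = 1/(-269) = -1/269 ≈ -0.0037175)
O(v) = v*√5 (O(v) = √(2 + 3)*v = √5*v = v*√5)
1/(O(j) - 15434) = 1/(-√5/269 - 15434) = 1/(-15434 - √5/269)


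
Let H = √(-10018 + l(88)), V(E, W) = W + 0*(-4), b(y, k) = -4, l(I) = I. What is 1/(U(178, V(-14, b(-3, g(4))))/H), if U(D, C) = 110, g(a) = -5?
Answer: I*√9930/110 ≈ 0.9059*I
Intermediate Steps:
V(E, W) = W (V(E, W) = W + 0 = W)
H = I*√9930 (H = √(-10018 + 88) = √(-9930) = I*√9930 ≈ 99.649*I)
1/(U(178, V(-14, b(-3, g(4))))/H) = 1/(110/((I*√9930))) = 1/(110*(-I*√9930/9930)) = 1/(-11*I*√9930/993) = I*√9930/110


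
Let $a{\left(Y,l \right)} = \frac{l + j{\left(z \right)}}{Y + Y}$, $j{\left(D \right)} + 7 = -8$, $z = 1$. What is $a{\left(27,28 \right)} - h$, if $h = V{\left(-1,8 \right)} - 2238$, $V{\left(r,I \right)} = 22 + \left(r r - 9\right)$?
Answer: $\frac{120109}{54} \approx 2224.2$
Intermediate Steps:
$j{\left(D \right)} = -15$ ($j{\left(D \right)} = -7 - 8 = -15$)
$V{\left(r,I \right)} = 13 + r^{2}$ ($V{\left(r,I \right)} = 22 + \left(r^{2} - 9\right) = 22 + \left(-9 + r^{2}\right) = 13 + r^{2}$)
$a{\left(Y,l \right)} = \frac{-15 + l}{2 Y}$ ($a{\left(Y,l \right)} = \frac{l - 15}{Y + Y} = \frac{-15 + l}{2 Y}$)
$h = -2224$ ($h = \left(13 + \left(-1\right)^{2}\right) - 2238 = \left(13 + 1\right) - 2238 = 14 - 2238 = -2224$)
$a{\left(27,28 \right)} - h = \frac{-15 + 28}{2 \cdot 27} - -2224 = \frac{1}{2} \cdot \frac{1}{27} \cdot 13 + 2224 = \frac{13}{54} + 2224 = \frac{120109}{54}$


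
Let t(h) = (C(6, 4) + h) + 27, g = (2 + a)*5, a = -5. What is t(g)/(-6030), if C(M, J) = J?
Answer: -8/3015 ≈ -0.0026534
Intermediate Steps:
g = -15 (g = (2 - 5)*5 = -3*5 = -15)
t(h) = 31 + h (t(h) = (4 + h) + 27 = 31 + h)
t(g)/(-6030) = (31 - 15)/(-6030) = 16*(-1/6030) = -8/3015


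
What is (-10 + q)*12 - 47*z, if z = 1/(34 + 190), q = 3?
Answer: -18863/224 ≈ -84.210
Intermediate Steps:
z = 1/224 ≈ 0.0044643
(-10 + q)*12 - 47*z = (-10 + 3)*12 - 47*1/224 = -7*12 - 47/224 = -84 - 47/224 = -18863/224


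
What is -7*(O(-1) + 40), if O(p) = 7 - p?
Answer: -336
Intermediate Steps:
-7*(O(-1) + 40) = -7*((7 - 1*(-1)) + 40) = -7*((7 + 1) + 40) = -7*(8 + 40) = -7*48 = -336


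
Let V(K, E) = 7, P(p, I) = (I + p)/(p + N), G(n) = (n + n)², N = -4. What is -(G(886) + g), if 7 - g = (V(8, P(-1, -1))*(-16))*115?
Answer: -3152871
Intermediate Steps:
G(n) = 4*n² (G(n) = (2*n)² = 4*n²)
P(p, I) = (I + p)/(-4 + p) (P(p, I) = (I + p)/(p - 4) = (I + p)/(-4 + p))
g = 12887 (g = 7 - 7*(-16)*115 = 7 - (-112)*115 = 7 - 1*(-12880) = 7 + 12880 = 12887)
-(G(886) + g) = -(4*886² + 12887) = -(4*784996 + 12887) = -(3139984 + 12887) = -1*3152871 = -3152871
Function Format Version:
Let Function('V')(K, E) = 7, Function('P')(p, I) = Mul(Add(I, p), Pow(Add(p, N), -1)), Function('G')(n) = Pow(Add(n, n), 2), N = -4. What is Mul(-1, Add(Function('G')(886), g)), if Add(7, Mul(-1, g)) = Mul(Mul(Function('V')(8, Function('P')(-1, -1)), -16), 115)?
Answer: -3152871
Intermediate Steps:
Function('G')(n) = Mul(4, Pow(n, 2)) (Function('G')(n) = Pow(Mul(2, n), 2) = Mul(4, Pow(n, 2)))
Function('P')(p, I) = Mul(Pow(Add(-4, p), -1), Add(I, p)) (Function('P')(p, I) = Mul(Add(I, p), Pow(Add(p, -4), -1)) = Mul(Add(I, p), Pow(Add(-4, p), -1)) = Mul(Pow(Add(-4, p), -1), Add(I, p)))
g = 12887 (g = Add(7, Mul(-1, Mul(Mul(7, -16), 115))) = Add(7, Mul(-1, Mul(-112, 115))) = Add(7, Mul(-1, -12880)) = Add(7, 12880) = 12887)
Mul(-1, Add(Function('G')(886), g)) = Mul(-1, Add(Mul(4, Pow(886, 2)), 12887)) = Mul(-1, Add(Mul(4, 784996), 12887)) = Mul(-1, Add(3139984, 12887)) = Mul(-1, 3152871) = -3152871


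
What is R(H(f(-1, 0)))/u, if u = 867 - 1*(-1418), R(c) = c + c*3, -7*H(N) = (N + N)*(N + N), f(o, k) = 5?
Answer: -80/3199 ≈ -0.025008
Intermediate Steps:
H(N) = -4*N²/7 (H(N) = -(N + N)*(N + N)/7 = -2*N*2*N/7 = -4*N²/7)
R(c) = 4*c (R(c) = c + 3*c = 4*c)
u = 2285 (u = 867 + 1418 = 2285)
R(H(f(-1, 0)))/u = (4*(-4/7*5²))/2285 = (4*(-4/7*25))*(1/2285) = (4*(-100/7))*(1/2285) = -400/7*1/2285 = -80/3199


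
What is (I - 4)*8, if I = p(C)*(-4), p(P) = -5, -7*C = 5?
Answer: 128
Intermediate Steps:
C = -5/7 (C = -⅐*5 = -5/7 ≈ -0.71429)
I = 20 (I = -5*(-4) = 20)
(I - 4)*8 = (20 - 4)*8 = 16*8 = 128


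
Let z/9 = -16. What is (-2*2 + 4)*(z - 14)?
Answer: 0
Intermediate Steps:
z = -144 (z = 9*(-16) = -144)
(-2*2 + 4)*(z - 14) = (-2*2 + 4)*(-144 - 14) = (-4 + 4)*(-158) = 0*(-158) = 0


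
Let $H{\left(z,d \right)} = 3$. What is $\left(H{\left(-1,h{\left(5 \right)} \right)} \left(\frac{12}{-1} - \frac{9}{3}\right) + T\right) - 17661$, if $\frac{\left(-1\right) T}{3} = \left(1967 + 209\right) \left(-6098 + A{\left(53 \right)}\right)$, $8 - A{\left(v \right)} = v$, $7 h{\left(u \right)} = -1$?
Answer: $40083798$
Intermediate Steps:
$h{\left(u \right)} = - \frac{1}{7}$ ($h{\left(u \right)} = \frac{1}{7} \left(-1\right) = - \frac{1}{7}$)
$A{\left(v \right)} = 8 - v$
$T = 40101504$ ($T = - 3 \left(1967 + 209\right) \left(-6098 + \left(8 - 53\right)\right) = - 3 \cdot 2176 \left(-6098 + \left(8 - 53\right)\right) = - 3 \cdot 2176 \left(-6098 - 45\right) = - 3 \cdot 2176 \left(-6143\right) = \left(-3\right) \left(-13367168\right) = 40101504$)
$\left(H{\left(-1,h{\left(5 \right)} \right)} \left(\frac{12}{-1} - \frac{9}{3}\right) + T\right) - 17661 = \left(3 \left(\frac{12}{-1} - \frac{9}{3}\right) + 40101504\right) - 17661 = \left(3 \left(12 \left(-1\right) - 3\right) + 40101504\right) - 17661 = \left(3 \left(-12 - 3\right) + 40101504\right) - 17661 = \left(3 \left(-15\right) + 40101504\right) - 17661 = \left(-45 + 40101504\right) - 17661 = 40101459 - 17661 = 40083798$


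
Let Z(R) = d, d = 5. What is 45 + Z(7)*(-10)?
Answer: -5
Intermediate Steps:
Z(R) = 5
45 + Z(7)*(-10) = 45 + 5*(-10) = 45 - 50 = -5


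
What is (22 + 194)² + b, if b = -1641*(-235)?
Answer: 432291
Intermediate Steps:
b = 385635
(22 + 194)² + b = (22 + 194)² + 385635 = 216² + 385635 = 46656 + 385635 = 432291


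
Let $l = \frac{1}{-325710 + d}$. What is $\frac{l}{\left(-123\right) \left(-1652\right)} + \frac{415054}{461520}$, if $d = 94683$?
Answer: $\frac{270613837692809}{300909516291720} \approx 0.89932$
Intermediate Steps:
$l = - \frac{1}{231027}$ ($l = \frac{1}{-325710 + 94683} = \frac{1}{-231027} = - \frac{1}{231027} \approx -4.3285 \cdot 10^{-6}$)
$\frac{l}{\left(-123\right) \left(-1652\right)} + \frac{415054}{461520} = - \frac{1}{231027 \left(\left(-123\right) \left(-1652\right)\right)} + \frac{415054}{461520} = - \frac{1}{231027 \cdot 203196} + 415054 \cdot \frac{1}{461520} = \left(- \frac{1}{231027}\right) \frac{1}{203196} + \frac{207527}{230760} = - \frac{1}{46943762292} + \frac{207527}{230760} = \frac{270613837692809}{300909516291720}$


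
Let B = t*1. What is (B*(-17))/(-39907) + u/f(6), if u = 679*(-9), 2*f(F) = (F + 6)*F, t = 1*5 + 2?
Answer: -3870911/22804 ≈ -169.75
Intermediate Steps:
t = 7 (t = 5 + 2 = 7)
f(F) = F*(6 + F)/2 (f(F) = ((F + 6)*F)/2 = ((6 + F)*F)/2 = (F*(6 + F))/2 = F*(6 + F)/2)
B = 7 (B = 7*1 = 7)
u = -6111
(B*(-17))/(-39907) + u/f(6) = (7*(-17))/(-39907) - 6111*1/(3*(6 + 6)) = -119*(-1/39907) - 6111/((1/2)*6*12) = 17/5701 - 6111/36 = 17/5701 - 6111*1/36 = 17/5701 - 679/4 = -3870911/22804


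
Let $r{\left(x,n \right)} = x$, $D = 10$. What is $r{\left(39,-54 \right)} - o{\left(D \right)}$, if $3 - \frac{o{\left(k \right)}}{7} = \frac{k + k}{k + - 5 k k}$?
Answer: $\frac{124}{7} \approx 17.714$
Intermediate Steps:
$o{\left(k \right)} = 21 - \frac{14 k}{k - 5 k^{2}}$ ($o{\left(k \right)} = 21 - 7 \frac{k + k}{k + - 5 k k} = 21 - 7 \frac{2 k}{k - 5 k^{2}} = 21 - \frac{14 k}{k - 5 k^{2}}$)
$r{\left(39,-54 \right)} - o{\left(D \right)} = 39 - \frac{7 \left(-1 + 15 \cdot 10\right)}{-1 + 5 \cdot 10} = 39 - \frac{7 \left(-1 + 150\right)}{-1 + 50} = 39 - 7 \cdot \frac{1}{49} \cdot 149 = 39 - \frac{149}{7} = \frac{124}{7}$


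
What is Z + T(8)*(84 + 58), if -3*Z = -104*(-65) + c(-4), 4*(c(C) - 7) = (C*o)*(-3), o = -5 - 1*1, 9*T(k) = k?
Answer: -19111/9 ≈ -2123.4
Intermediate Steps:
T(k) = k/9
o = -6 (o = -5 - 1 = -6)
c(C) = 7 + 9*C/2 (c(C) = 7 + ((C*(-6))*(-3))/4 = 7 + (-6*C*(-3))/4 = 7 + (18*C)/4 = 7 + 9*C/2)
Z = -6749/3 (Z = -(-104*(-65) + (7 + (9/2)*(-4)))/3 = -(6760 + (7 - 18))/3 = -(6760 - 11)/3 = -1/3*6749 = -6749/3 ≈ -2249.7)
Z + T(8)*(84 + 58) = -6749/3 + ((1/9)*8)*(84 + 58) = -6749/3 + (8/9)*142 = -6749/3 + 1136/9 = -19111/9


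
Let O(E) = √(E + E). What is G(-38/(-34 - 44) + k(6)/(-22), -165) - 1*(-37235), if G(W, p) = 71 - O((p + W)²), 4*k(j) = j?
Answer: 37306 - 282421*√2/1716 ≈ 37073.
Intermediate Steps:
k(j) = j/4
O(E) = √2*√E (O(E) = √(2*E) = √2*√E)
G(W, p) = 71 - √2*√((W + p)²) (G(W, p) = 71 - √2*√((p + W)²) = 71 - √2*√((W + p)²))
G(-38/(-34 - 44) + k(6)/(-22), -165) - 1*(-37235) = (71 - √2*√(((-38/(-34 - 44) + ((¼)*6)/(-22)) - 165)²)) - 1*(-37235) = (71 - √2*√(((-38/(-78) + (3/2)*(-1/22)) - 165)²)) + 37235 = (71 - √2*√(((-38*(-1/78) - 3/44) - 165)²)) + 37235 = (71 - √2*√(((19/39 - 3/44) - 165)²)) + 37235 = (71 - √2*√((719/1716 - 165)²)) + 37235 = (71 - √2*√((-282421/1716)²)) + 37235 = (71 - √2*√(79761621241/2944656)) + 37235 = (71 - 1*√2*282421/1716) + 37235 = (71 - 282421*√2/1716) + 37235 = 37306 - 282421*√2/1716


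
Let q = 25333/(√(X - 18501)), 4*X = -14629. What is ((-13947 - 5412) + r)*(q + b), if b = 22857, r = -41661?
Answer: -1394734140 + 3091639320*I*√88633/88633 ≈ -1.3947e+9 + 1.0385e+7*I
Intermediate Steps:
X = -14629/4 (X = (¼)*(-14629) = -14629/4 ≈ -3657.3)
q = -50666*I*√88633/88633 (q = 25333/(√(-14629/4 - 18501)) = 25333/(√(-88633/4)) = 25333/((I*√88633/2)) = 25333*(-2*I*√88633/88633) = -50666*I*√88633/88633 ≈ -170.18*I)
((-13947 - 5412) + r)*(q + b) = ((-13947 - 5412) - 41661)*(-50666*I*√88633/88633 + 22857) = (-19359 - 41661)*(22857 - 50666*I*√88633/88633) = -61020*(22857 - 50666*I*√88633/88633) = -1394734140 + 3091639320*I*√88633/88633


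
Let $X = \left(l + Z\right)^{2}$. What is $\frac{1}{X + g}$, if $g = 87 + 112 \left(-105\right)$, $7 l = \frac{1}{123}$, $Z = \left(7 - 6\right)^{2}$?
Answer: $- \frac{741321}{8652696989} \approx -8.5675 \cdot 10^{-5}$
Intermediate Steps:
$Z = 1$ ($Z = 1^{2} = 1$)
$l = \frac{1}{861}$ ($l = \frac{1}{7 \cdot 123} = \frac{1}{7} \cdot \frac{1}{123} = \frac{1}{861} \approx 0.0011614$)
$X = \frac{743044}{741321}$ ($X = \left(\frac{1}{861} + 1\right)^{2} = \left(\frac{862}{861}\right)^{2} = \frac{743044}{741321} \approx 1.0023$)
$g = -11673$ ($g = 87 - 11760 = -11673$)
$\frac{1}{X + g} = \frac{1}{\frac{743044}{741321} - 11673} = \frac{1}{- \frac{8652696989}{741321}} = - \frac{741321}{8652696989}$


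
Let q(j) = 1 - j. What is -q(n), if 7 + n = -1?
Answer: -9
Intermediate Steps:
n = -8 (n = -7 - 1 = -8)
-q(n) = -(1 - 1*(-8)) = -(1 + 8) = -1*9 = -9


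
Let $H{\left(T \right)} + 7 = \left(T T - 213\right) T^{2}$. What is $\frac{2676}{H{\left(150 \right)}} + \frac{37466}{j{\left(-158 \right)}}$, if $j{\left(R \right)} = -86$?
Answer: $- \frac{9393803101301}{21562672199} \approx -435.65$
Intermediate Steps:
$H{\left(T \right)} = -7 + T^{2} \left(-213 + T^{2}\right)$ ($H{\left(T \right)} = -7 + \left(T T - 213\right) T^{2} = -7 + \left(T^{2} - 213\right) T^{2} = -7 + \left(-213 + T^{2}\right) T^{2} = -7 + T^{2} \left(-213 + T^{2}\right)$)
$\frac{2676}{H{\left(150 \right)}} + \frac{37466}{j{\left(-158 \right)}} = \frac{2676}{-7 + 150^{4} - 213 \cdot 150^{2}} + \frac{37466}{-86} = \frac{2676}{-7 + 506250000 - 4792500} + 37466 \left(- \frac{1}{86}\right) = \frac{2676}{-7 + 506250000 - 4792500} - \frac{18733}{43} = \frac{2676}{501457493} - \frac{18733}{43} = - \frac{9393803101301}{21562672199}$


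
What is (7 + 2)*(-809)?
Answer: -7281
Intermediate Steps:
(7 + 2)*(-809) = 9*(-809) = -7281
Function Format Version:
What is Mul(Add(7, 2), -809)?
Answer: -7281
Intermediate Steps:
Mul(Add(7, 2), -809) = Mul(9, -809) = -7281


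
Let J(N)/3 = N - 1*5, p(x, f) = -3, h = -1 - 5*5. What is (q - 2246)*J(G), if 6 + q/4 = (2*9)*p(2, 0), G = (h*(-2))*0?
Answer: 37290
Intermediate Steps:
h = -26 (h = -1 - 25 = -26)
G = 0 (G = -26*(-2)*0 = 52*0 = 0)
J(N) = -15 + 3*N (J(N) = 3*(N - 1*5) = 3*(N - 5) = 3*(-5 + N) = -15 + 3*N)
q = -240 (q = -24 + 4*((2*9)*(-3)) = -24 + 4*(18*(-3)) = -24 + 4*(-54) = -24 - 216 = -240)
(q - 2246)*J(G) = (-240 - 2246)*(-15 + 3*0) = -2486*(-15 + 0) = -2486*(-15) = 37290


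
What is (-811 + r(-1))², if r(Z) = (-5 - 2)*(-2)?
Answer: 635209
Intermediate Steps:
r(Z) = 14 (r(Z) = -7*(-2) = 14)
(-811 + r(-1))² = (-811 + 14)² = (-797)² = 635209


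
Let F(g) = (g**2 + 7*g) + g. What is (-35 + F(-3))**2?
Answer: 2500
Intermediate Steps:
F(g) = g**2 + 8*g
(-35 + F(-3))**2 = (-35 - 3*(8 - 3))**2 = (-35 - 3*5)**2 = (-35 - 15)**2 = (-50)**2 = 2500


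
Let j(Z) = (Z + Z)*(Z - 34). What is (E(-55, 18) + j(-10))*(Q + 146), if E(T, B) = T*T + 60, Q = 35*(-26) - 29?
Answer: -3144245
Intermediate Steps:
Q = -939 (Q = -910 - 29 = -939)
j(Z) = 2*Z*(-34 + Z) (j(Z) = (2*Z)*(-34 + Z) = 2*Z*(-34 + Z))
E(T, B) = 60 + T² (E(T, B) = T² + 60 = 60 + T²)
(E(-55, 18) + j(-10))*(Q + 146) = ((60 + (-55)²) + 2*(-10)*(-34 - 10))*(-939 + 146) = ((60 + 3025) + 2*(-10)*(-44))*(-793) = (3085 + 880)*(-793) = 3965*(-793) = -3144245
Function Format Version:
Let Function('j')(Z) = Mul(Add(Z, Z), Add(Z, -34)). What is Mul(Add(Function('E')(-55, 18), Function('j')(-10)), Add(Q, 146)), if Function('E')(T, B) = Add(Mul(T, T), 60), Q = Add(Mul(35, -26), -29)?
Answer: -3144245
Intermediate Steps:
Q = -939 (Q = Add(-910, -29) = -939)
Function('j')(Z) = Mul(2, Z, Add(-34, Z)) (Function('j')(Z) = Mul(Mul(2, Z), Add(-34, Z)) = Mul(2, Z, Add(-34, Z)))
Function('E')(T, B) = Add(60, Pow(T, 2)) (Function('E')(T, B) = Add(Pow(T, 2), 60) = Add(60, Pow(T, 2)))
Mul(Add(Function('E')(-55, 18), Function('j')(-10)), Add(Q, 146)) = Mul(Add(Add(60, Pow(-55, 2)), Mul(2, -10, Add(-34, -10))), Add(-939, 146)) = Mul(Add(Add(60, 3025), Mul(2, -10, -44)), -793) = Mul(Add(3085, 880), -793) = Mul(3965, -793) = -3144245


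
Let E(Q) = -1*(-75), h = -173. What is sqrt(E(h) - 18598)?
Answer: I*sqrt(18523) ≈ 136.1*I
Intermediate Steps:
E(Q) = 75
sqrt(E(h) - 18598) = sqrt(75 - 18598) = sqrt(-18523) = I*sqrt(18523)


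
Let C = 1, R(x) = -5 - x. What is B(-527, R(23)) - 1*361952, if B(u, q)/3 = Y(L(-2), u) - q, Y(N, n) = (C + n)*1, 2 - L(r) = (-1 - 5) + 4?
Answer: -363446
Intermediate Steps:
L(r) = 4 (L(r) = 2 - ((-1 - 5) + 4) = 2 - (-6 + 4) = 2 - 1*(-2) = 2 + 2 = 4)
Y(N, n) = 1 + n (Y(N, n) = (1 + n)*1 = 1 + n)
B(u, q) = 3 - 3*q + 3*u (B(u, q) = 3*((1 + u) - q) = 3*(1 + u - q) = 3 - 3*q + 3*u)
B(-527, R(23)) - 1*361952 = (3 - 3*(-5 - 1*23) + 3*(-527)) - 1*361952 = (3 - 3*(-5 - 23) - 1581) - 361952 = (3 - 3*(-28) - 1581) - 361952 = (3 + 84 - 1581) - 361952 = -1494 - 361952 = -363446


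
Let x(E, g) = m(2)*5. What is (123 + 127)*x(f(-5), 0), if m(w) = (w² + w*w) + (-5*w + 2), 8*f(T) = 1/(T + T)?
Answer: 0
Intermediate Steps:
f(T) = 1/(16*T) (f(T) = 1/(8*(T + T)) = 1/(8*((2*T))) = (1/(2*T))/8 = 1/(16*T))
m(w) = 2 - 5*w + 2*w² (m(w) = (w² + w²) + (2 - 5*w) = 2*w² + (2 - 5*w) = 2 - 5*w + 2*w²)
x(E, g) = 0 (x(E, g) = (2 - 5*2 + 2*2²)*5 = (2 - 10 + 2*4)*5 = (2 - 10 + 8)*5 = 0*5 = 0)
(123 + 127)*x(f(-5), 0) = (123 + 127)*0 = 250*0 = 0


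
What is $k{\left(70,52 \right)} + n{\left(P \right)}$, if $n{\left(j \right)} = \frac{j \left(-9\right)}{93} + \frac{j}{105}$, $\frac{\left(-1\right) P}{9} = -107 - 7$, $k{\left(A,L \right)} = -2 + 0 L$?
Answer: $- \frac{99298}{1085} \approx -91.519$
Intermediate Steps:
$k{\left(A,L \right)} = -2$ ($k{\left(A,L \right)} = -2 + 0 = -2$)
$P = 1026$ ($P = - 9 \left(-107 - 7\right) = \left(-9\right) \left(-114\right) = 1026$)
$n{\left(j \right)} = - \frac{284 j}{3255}$ ($n{\left(j \right)} = - 9 j \frac{1}{93} + j \frac{1}{105} = - \frac{3 j}{31} + \frac{j}{105} = - \frac{284 j}{3255}$)
$k{\left(70,52 \right)} + n{\left(P \right)} = -2 - \frac{97128}{1085} = - \frac{99298}{1085}$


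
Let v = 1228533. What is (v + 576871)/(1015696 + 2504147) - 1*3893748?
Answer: -13705379836160/3519843 ≈ -3.8937e+6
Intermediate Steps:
(v + 576871)/(1015696 + 2504147) - 1*3893748 = (1228533 + 576871)/(1015696 + 2504147) - 1*3893748 = 1805404/3519843 - 3893748 = -13705379836160/3519843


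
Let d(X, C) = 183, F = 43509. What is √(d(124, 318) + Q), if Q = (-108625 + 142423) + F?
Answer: 3*√8610 ≈ 278.37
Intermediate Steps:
Q = 77307 (Q = (-108625 + 142423) + 43509 = 33798 + 43509 = 77307)
√(d(124, 318) + Q) = √(183 + 77307) = √77490 = 3*√8610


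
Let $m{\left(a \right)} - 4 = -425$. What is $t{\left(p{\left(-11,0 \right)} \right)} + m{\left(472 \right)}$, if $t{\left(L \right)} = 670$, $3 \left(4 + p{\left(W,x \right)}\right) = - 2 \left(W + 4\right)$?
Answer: $249$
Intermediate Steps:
$p{\left(W,x \right)} = - \frac{20}{3} - \frac{2 W}{3}$ ($p{\left(W,x \right)} = -4 + \frac{\left(-2\right) \left(W + 4\right)}{3} = -4 + \frac{\left(-2\right) \left(4 + W\right)}{3} = -4 + \frac{-8 - 2 W}{3} = -4 - \left(\frac{8}{3} + \frac{2 W}{3}\right) = - \frac{20}{3} - \frac{2 W}{3}$)
$m{\left(a \right)} = -421$ ($m{\left(a \right)} = 4 - 425 = -421$)
$t{\left(p{\left(-11,0 \right)} \right)} + m{\left(472 \right)} = 670 - 421 = 249$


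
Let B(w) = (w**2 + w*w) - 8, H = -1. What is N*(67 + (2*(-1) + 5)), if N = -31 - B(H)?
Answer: -1750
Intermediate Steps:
B(w) = -8 + 2*w**2 (B(w) = (w**2 + w**2) - 8 = 2*w**2 - 8 = -8 + 2*w**2)
N = -25 (N = -31 - (-8 + 2*(-1)**2) = -31 - (-8 + 2*1) = -31 - (-8 + 2) = -31 - 1*(-6) = -31 + 6 = -25)
N*(67 + (2*(-1) + 5)) = -25*(67 + (2*(-1) + 5)) = -25*(67 + (-2 + 5)) = -25*(67 + 3) = -25*70 = -1750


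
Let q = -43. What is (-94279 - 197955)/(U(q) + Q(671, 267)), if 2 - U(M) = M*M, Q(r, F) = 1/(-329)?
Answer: 48072493/303832 ≈ 158.22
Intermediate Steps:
Q(r, F) = -1/329
U(M) = 2 - M² (U(M) = 2 - M*M = 2 - M²)
(-94279 - 197955)/(U(q) + Q(671, 267)) = (-94279 - 197955)/((2 - 1*(-43)²) - 1/329) = -292234/((2 - 1*1849) - 1/329) = -292234/((2 - 1849) - 1/329) = -292234/(-1847 - 1/329) = -292234/(-607664/329) = -292234*(-329/607664) = 48072493/303832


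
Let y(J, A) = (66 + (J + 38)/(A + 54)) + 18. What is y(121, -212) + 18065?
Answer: 2867383/158 ≈ 18148.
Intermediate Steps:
y(J, A) = 84 + (38 + J)/(54 + A) (y(J, A) = (66 + (38 + J)/(54 + A)) + 18 = 84 + (38 + J)/(54 + A))
y(121, -212) + 18065 = (4574 + 121 + 84*(-212))/(54 - 212) + 18065 = (4574 + 121 - 17808)/(-158) + 18065 = -1/158*(-13113) + 18065 = 13113/158 + 18065 = 2867383/158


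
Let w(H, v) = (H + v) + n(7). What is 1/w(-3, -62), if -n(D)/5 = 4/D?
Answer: -7/475 ≈ -0.014737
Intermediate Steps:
n(D) = -20/D
w(H, v) = -20/7 + H + v (w(H, v) = (H + v) - 20/7 = -20/7 + H + v)
1/w(-3, -62) = 1/(-20/7 - 3 - 62) = 1/(-475/7) = -7/475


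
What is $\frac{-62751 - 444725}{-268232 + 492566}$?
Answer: $- \frac{253738}{112167} \approx -2.2621$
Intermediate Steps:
$\frac{-62751 - 444725}{-268232 + 492566} = - \frac{507476}{224334} = \left(-507476\right) \frac{1}{224334} = - \frac{253738}{112167}$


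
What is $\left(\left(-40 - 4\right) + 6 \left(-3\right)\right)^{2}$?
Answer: $3844$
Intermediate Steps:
$\left(\left(-40 - 4\right) + 6 \left(-3\right)\right)^{2} = \left(-44 - 18\right)^{2} = \left(-62\right)^{2} = 3844$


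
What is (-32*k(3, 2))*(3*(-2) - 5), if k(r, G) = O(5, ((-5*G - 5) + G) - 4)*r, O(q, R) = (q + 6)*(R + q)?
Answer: -139392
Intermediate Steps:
O(q, R) = (6 + q)*(R + q)
k(r, G) = r*(-44 - 44*G) (k(r, G) = (5**2 + 6*(((-5*G - 5) + G) - 4) + 6*5 + (((-5*G - 5) + G) - 4)*5)*r = (25 + 6*(((-5 - 5*G) + G) - 4) + 30 + (((-5 - 5*G) + G) - 4)*5)*r = (25 + 6*((-5 - 4*G) - 4) + 30 + ((-5 - 4*G) - 4)*5)*r = (25 + 6*(-9 - 4*G) + 30 + (-9 - 4*G)*5)*r = (25 + (-54 - 24*G) + 30 + (-45 - 20*G))*r = (-44 - 44*G)*r = r*(-44 - 44*G))
(-32*k(3, 2))*(3*(-2) - 5) = (-(-1408)*3*(1 + 2))*(3*(-2) - 5) = (-(-1408)*3*3)*(-6 - 5) = -32*(-396)*(-11) = 12672*(-11) = -139392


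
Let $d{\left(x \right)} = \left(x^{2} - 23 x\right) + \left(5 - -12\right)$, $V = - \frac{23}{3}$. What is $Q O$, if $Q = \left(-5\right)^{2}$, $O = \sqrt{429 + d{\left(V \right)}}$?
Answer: $\frac{25 \sqrt{6130}}{3} \approx 652.45$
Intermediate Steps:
$V = - \frac{23}{3}$ ($V = \left(-23\right) \frac{1}{3} = - \frac{23}{3} \approx -7.6667$)
$d{\left(x \right)} = 17 + x^{2} - 23 x$ ($d{\left(x \right)} = \left(x^{2} - 23 x\right) + \left(5 + 12\right) = \left(x^{2} - 23 x\right) + 17 = 17 + x^{2} - 23 x$)
$O = \frac{\sqrt{6130}}{3}$ ($O = \sqrt{429 + \left(17 + \left(- \frac{23}{3}\right)^{2} - - \frac{529}{3}\right)} = \sqrt{429 + \left(17 + \frac{529}{9} + \frac{529}{3}\right)} = \sqrt{429 + \frac{2269}{9}} = \sqrt{\frac{6130}{9}} = \frac{\sqrt{6130}}{3} \approx 26.098$)
$Q = 25$
$Q O = 25 \frac{\sqrt{6130}}{3} = \frac{25 \sqrt{6130}}{3}$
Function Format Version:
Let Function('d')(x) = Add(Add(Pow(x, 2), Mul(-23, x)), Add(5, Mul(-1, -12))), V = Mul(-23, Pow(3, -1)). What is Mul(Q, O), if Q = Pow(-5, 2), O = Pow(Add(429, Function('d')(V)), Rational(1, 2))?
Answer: Mul(Rational(25, 3), Pow(6130, Rational(1, 2))) ≈ 652.45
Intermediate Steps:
V = Rational(-23, 3) (V = Mul(-23, Rational(1, 3)) = Rational(-23, 3) ≈ -7.6667)
Function('d')(x) = Add(17, Pow(x, 2), Mul(-23, x)) (Function('d')(x) = Add(Add(Pow(x, 2), Mul(-23, x)), Add(5, 12)) = Add(Add(Pow(x, 2), Mul(-23, x)), 17) = Add(17, Pow(x, 2), Mul(-23, x)))
O = Mul(Rational(1, 3), Pow(6130, Rational(1, 2))) (O = Pow(Add(429, Add(17, Pow(Rational(-23, 3), 2), Mul(-23, Rational(-23, 3)))), Rational(1, 2)) = Pow(Add(429, Add(17, Rational(529, 9), Rational(529, 3))), Rational(1, 2)) = Pow(Add(429, Rational(2269, 9)), Rational(1, 2)) = Pow(Rational(6130, 9), Rational(1, 2)) = Mul(Rational(1, 3), Pow(6130, Rational(1, 2))) ≈ 26.098)
Q = 25
Mul(Q, O) = Mul(25, Mul(Rational(1, 3), Pow(6130, Rational(1, 2)))) = Mul(Rational(25, 3), Pow(6130, Rational(1, 2)))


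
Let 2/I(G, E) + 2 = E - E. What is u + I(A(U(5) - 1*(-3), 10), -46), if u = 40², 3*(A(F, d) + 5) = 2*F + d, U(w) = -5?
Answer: 1599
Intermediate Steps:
A(F, d) = -5 + d/3 + 2*F/3 (A(F, d) = -5 + (2*F + d)/3 = -5 + (d + 2*F)/3 = -5 + (d/3 + 2*F/3) = -5 + d/3 + 2*F/3)
u = 1600
I(G, E) = -1 (I(G, E) = 2/(-2 + (E - E)) = 2/(-2 + 0) = 2/(-2) = 2*(-½) = -1)
u + I(A(U(5) - 1*(-3), 10), -46) = 1600 - 1 = 1599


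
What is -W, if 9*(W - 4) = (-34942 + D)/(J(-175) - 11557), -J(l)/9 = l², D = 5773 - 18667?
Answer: -5193194/1292319 ≈ -4.0185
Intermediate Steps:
D = -12894
J(l) = -9*l²
W = 5193194/1292319 (W = 4 + ((-34942 - 12894)/(-9*(-175)² - 11557))/9 = 4 + (-47836/(-9*30625 - 11557))/9 = 4 + (-47836/(-275625 - 11557))/9 = 4 + (-47836/(-287182))/9 = 4 + (-47836*(-1/287182))/9 = 4 + (⅑)*(23918/143591) = 4 + 23918/1292319 = 5193194/1292319 ≈ 4.0185)
-W = -1*5193194/1292319 = -5193194/1292319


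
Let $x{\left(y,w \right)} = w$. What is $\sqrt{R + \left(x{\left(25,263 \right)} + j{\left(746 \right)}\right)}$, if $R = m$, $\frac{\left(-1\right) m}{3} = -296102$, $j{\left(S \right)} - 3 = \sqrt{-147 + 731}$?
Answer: $\sqrt{888572 + 2 \sqrt{146}} \approx 942.65$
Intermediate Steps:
$j{\left(S \right)} = 3 + 2 \sqrt{146}$ ($j{\left(S \right)} = 3 + \sqrt{-147 + 731} = 3 + \sqrt{584} = 3 + 2 \sqrt{146}$)
$m = 888306$ ($m = \left(-3\right) \left(-296102\right) = 888306$)
$R = 888306$
$\sqrt{R + \left(x{\left(25,263 \right)} + j{\left(746 \right)}\right)} = \sqrt{888306 + \left(263 + \left(3 + 2 \sqrt{146}\right)\right)} = \sqrt{888306 + \left(266 + 2 \sqrt{146}\right)} = \sqrt{888572 + 2 \sqrt{146}}$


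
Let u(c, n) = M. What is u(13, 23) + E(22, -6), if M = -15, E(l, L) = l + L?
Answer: 1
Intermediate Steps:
E(l, L) = L + l
u(c, n) = -15
u(13, 23) + E(22, -6) = -15 + (-6 + 22) = -15 + 16 = 1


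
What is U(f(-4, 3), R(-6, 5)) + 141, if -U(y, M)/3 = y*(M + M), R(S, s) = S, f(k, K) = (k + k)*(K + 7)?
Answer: -2739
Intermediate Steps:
f(k, K) = 2*k*(7 + K) (f(k, K) = (2*k)*(7 + K) = 2*k*(7 + K))
U(y, M) = -6*M*y (U(y, M) = -3*y*(M + M) = -3*y*2*M = -6*M*y)
U(f(-4, 3), R(-6, 5)) + 141 = -6*(-6)*2*(-4)*(7 + 3) + 141 = -6*(-6)*2*(-4)*10 + 141 = -6*(-6)*(-80) + 141 = -2880 + 141 = -2739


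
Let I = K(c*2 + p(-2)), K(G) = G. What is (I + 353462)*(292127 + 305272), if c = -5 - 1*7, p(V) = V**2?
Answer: 211145897358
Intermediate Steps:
c = -12 (c = -5 - 7 = -12)
I = -20 (I = -12*2 + (-2)**2 = -24 + 4 = -20)
(I + 353462)*(292127 + 305272) = (-20 + 353462)*(292127 + 305272) = 353442*597399 = 211145897358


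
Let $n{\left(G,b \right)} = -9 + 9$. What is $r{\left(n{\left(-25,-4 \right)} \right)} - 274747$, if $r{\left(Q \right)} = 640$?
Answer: $-274107$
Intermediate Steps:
$n{\left(G,b \right)} = 0$
$r{\left(n{\left(-25,-4 \right)} \right)} - 274747 = 640 - 274747 = -274107$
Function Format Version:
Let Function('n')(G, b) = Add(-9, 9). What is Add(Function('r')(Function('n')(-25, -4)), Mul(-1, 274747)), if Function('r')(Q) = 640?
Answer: -274107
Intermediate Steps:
Function('n')(G, b) = 0
Add(Function('r')(Function('n')(-25, -4)), Mul(-1, 274747)) = Add(640, Mul(-1, 274747)) = Add(640, -274747) = -274107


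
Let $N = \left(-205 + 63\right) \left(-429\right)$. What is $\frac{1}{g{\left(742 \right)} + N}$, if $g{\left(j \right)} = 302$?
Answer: $\frac{1}{61220} \approx 1.6335 \cdot 10^{-5}$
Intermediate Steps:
$N = 60918$ ($N = \left(-142\right) \left(-429\right) = 60918$)
$\frac{1}{g{\left(742 \right)} + N} = \frac{1}{302 + 60918} = \frac{1}{61220}$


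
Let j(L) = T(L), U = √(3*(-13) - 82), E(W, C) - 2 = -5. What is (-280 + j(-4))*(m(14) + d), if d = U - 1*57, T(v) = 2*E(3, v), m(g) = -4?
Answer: 17446 - 3146*I ≈ 17446.0 - 3146.0*I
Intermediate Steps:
E(W, C) = -3 (E(W, C) = 2 - 5 = -3)
T(v) = -6 (T(v) = 2*(-3) = -6)
U = 11*I (U = √(-39 - 82) = √(-121) = 11*I ≈ 11.0*I)
j(L) = -6
d = -57 + 11*I (d = 11*I - 1*57 = 11*I - 57 = -57 + 11*I ≈ -57.0 + 11.0*I)
(-280 + j(-4))*(m(14) + d) = (-280 - 6)*(-4 + (-57 + 11*I)) = -286*(-61 + 11*I) = 17446 - 3146*I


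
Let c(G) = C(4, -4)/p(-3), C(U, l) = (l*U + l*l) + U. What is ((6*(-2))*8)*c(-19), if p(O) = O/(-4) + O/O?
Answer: -1536/7 ≈ -219.43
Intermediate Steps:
C(U, l) = U + l² + U*l (C(U, l) = (U*l + l²) + U = (l² + U*l) + U = U + l² + U*l)
p(O) = 1 - O/4 (p(O) = O*(-¼) + 1 = -O/4 + 1 = 1 - O/4)
c(G) = 16/7 (c(G) = (4 + (-4)² + 4*(-4))/(1 - ¼*(-3)) = (4 + 16 - 16)/(1 + ¾) = 4/(7/4) = 4*(4/7) = 16/7)
((6*(-2))*8)*c(-19) = ((6*(-2))*8)*(16/7) = -12*8*(16/7) = -96*16/7 = -1536/7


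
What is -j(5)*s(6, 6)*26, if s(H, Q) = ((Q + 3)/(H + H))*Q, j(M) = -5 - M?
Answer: 1170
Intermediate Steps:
s(H, Q) = Q*(3 + Q)/(2*H) (s(H, Q) = ((3 + Q)/((2*H)))*Q = ((3 + Q)*(1/(2*H)))*Q = ((3 + Q)/(2*H))*Q = Q*(3 + Q)/(2*H))
-j(5)*s(6, 6)*26 = -(-5 - 1*5)*((1/2)*6*(3 + 6)/6)*26 = -(-5 - 5)*((1/2)*6*(1/6)*9)*26 = -(-10*9/2)*26 = -(-45)*26 = -1*(-1170) = 1170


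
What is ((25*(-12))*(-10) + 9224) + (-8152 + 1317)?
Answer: 5389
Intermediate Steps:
((25*(-12))*(-10) + 9224) + (-8152 + 1317) = (-300*(-10) + 9224) - 6835 = (3000 + 9224) - 6835 = 12224 - 6835 = 5389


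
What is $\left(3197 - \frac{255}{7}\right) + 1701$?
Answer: $\frac{34031}{7} \approx 4861.6$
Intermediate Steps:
$\left(3197 - \frac{255}{7}\right) + 1701 = \frac{22124}{7} + 1701 = \frac{34031}{7}$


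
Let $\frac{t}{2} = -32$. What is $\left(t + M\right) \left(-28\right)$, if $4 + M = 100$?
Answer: $-896$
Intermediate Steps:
$M = 96$ ($M = -4 + 100 = 96$)
$t = -64$ ($t = 2 \left(-32\right) = -64$)
$\left(t + M\right) \left(-28\right) = \left(-64 + 96\right) \left(-28\right) = 32 \left(-28\right) = -896$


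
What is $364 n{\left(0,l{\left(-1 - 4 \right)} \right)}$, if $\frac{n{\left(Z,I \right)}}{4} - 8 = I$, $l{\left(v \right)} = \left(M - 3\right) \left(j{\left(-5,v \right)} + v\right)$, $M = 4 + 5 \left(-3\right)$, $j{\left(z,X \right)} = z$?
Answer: $215488$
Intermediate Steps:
$M = -11$ ($M = 4 - 15 = -11$)
$l{\left(v \right)} = 70 - 14 v$ ($l{\left(v \right)} = \left(-11 - 3\right) \left(-5 + v\right) = - 14 \left(-5 + v\right) = 70 - 14 v$)
$n{\left(Z,I \right)} = 32 + 4 I$
$364 n{\left(0,l{\left(-1 - 4 \right)} \right)} = 364 \left(32 + 4 \left(70 - 14 \left(-1 - 4\right)\right)\right) = 364 \left(32 + 4 \left(70 - -70\right)\right) = 364 \left(32 + 4 \left(70 + 70\right)\right) = 364 \left(32 + 4 \cdot 140\right) = 364 \left(32 + 560\right) = 364 \cdot 592 = 215488$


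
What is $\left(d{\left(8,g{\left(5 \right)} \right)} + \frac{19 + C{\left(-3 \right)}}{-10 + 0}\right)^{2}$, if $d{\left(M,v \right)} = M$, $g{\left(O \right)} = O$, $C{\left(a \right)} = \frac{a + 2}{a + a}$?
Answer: $\frac{5329}{144} \approx 37.007$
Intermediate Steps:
$C{\left(a \right)} = \frac{2 + a}{2 a}$
$\left(d{\left(8,g{\left(5 \right)} \right)} + \frac{19 + C{\left(-3 \right)}}{-10 + 0}\right)^{2} = \left(8 + \frac{19 + \frac{2 - 3}{2 \left(-3\right)}}{-10 + 0}\right)^{2} = \left(8 + \frac{19 + \frac{1}{2} \left(- \frac{1}{3}\right) \left(-1\right)}{-10}\right)^{2} = \left(8 + \left(19 + \frac{1}{6}\right) \left(- \frac{1}{10}\right)\right)^{2} = \left(8 + \frac{115}{6} \left(- \frac{1}{10}\right)\right)^{2} = \left(8 - \frac{23}{12}\right)^{2} = \left(\frac{73}{12}\right)^{2} = \frac{5329}{144}$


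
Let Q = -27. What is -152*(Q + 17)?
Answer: 1520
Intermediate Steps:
-152*(Q + 17) = -152*(-27 + 17) = -152*(-10) = 1520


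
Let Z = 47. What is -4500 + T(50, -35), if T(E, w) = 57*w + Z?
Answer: -6448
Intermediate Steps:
T(E, w) = 47 + 57*w (T(E, w) = 57*w + 47 = 47 + 57*w)
-4500 + T(50, -35) = -4500 + (47 + 57*(-35)) = -4500 + (47 - 1995) = -4500 - 1948 = -6448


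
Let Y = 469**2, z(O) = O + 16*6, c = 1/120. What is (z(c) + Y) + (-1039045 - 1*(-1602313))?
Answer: 93999001/120 ≈ 7.8333e+5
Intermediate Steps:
c = 1/120 ≈ 0.0083333
z(O) = 96 + O (z(O) = O + 96 = 96 + O)
Y = 219961
(z(c) + Y) + (-1039045 - 1*(-1602313)) = ((96 + 1/120) + 219961) + (-1039045 - 1*(-1602313)) = (11521/120 + 219961) + (-1039045 + 1602313) = 26406841/120 + 563268 = 93999001/120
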